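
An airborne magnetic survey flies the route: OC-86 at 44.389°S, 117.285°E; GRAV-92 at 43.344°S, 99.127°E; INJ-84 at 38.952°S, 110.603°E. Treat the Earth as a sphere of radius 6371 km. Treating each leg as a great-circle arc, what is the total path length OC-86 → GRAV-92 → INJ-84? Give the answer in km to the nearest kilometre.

2534 km

OC-86→GRAV-92: c = 0.228738 rad, d = 1457.29 km
GRAV-92→INJ-84: c = 0.168980 rad, d = 1076.57 km
Total = 1457.29 + 1076.57 = 2533.86 km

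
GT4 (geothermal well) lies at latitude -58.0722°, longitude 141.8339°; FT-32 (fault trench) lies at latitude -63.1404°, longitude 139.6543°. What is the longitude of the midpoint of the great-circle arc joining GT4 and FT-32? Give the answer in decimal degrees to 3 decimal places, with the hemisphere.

Bx = cos φ₂ cos Δλ = 0.451479,  By = cos φ₂ sin Δλ = -0.017183
φₘ = atan2(sin φ₁ + sin φ₂, √((cos φ₁ + Bx)² + By²)) = -60.61070°
λₘ = λ₁ + atan2(By, cos φ₁ + Bx) = 140.82973°

140.830°E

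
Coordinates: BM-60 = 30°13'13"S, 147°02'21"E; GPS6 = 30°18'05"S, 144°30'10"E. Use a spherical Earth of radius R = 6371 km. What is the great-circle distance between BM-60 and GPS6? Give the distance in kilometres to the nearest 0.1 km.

243.8 km

BM-60: φ = -30.22028°, λ = +147.03917°
GPS6: φ = -30.30139°, λ = +144.50278°
Δφ = -0.0811°,  Δλ = -2.5364°
a = sin²(Δφ/2) + cos φ₁ cos φ₂ sin²(Δλ/2) = 0.000366
c = 2·arcsin(√a) = 0.038262 rad = 2.1922°
d = R·c = 6371 × 0.038262 = 243.8 km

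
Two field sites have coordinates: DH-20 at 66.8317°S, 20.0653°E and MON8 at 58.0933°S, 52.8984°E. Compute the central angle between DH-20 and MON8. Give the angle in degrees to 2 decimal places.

Δφ = 8.7384°,  Δλ = 32.8331°
a = sin²(Δφ/2) + cos φ₁ cos φ₂ sin²(Δλ/2) = 0.022413
c = 2·arcsin(√a) = 0.300550 rad = 17.2202°

17.22°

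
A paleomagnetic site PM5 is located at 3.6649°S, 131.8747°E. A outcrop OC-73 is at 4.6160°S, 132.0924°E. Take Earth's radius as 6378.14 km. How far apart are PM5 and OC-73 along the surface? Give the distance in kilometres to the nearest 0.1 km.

Δφ = -0.9511°,  Δλ = 0.2177°
a = sin²(Δφ/2) + cos φ₁ cos φ₂ sin²(Δλ/2) = 0.000072
c = 2·arcsin(√a) = 0.017027 rad = 0.9756°
d = R·c = 6378.14 × 0.017027 = 108.6 km

108.6 km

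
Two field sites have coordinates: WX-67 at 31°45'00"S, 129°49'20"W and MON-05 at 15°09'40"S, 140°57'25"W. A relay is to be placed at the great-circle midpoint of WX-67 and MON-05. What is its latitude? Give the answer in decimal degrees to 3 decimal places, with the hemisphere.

WX-67: φ = -31.75000°, λ = -129.82222°
MON-05: φ = -15.16111°, λ = -140.95694°
Bx = cos φ₂ cos Δλ = 0.947025,  By = cos φ₂ sin Δλ = -0.186395
φₘ = atan2(sin φ₁ + sin φ₂, √((cos φ₁ + Bx)² + By²)) = -23.55424°
λₘ = λ₁ + atan2(By, cos φ₁ + Bx) = -135.74285°

23.554°S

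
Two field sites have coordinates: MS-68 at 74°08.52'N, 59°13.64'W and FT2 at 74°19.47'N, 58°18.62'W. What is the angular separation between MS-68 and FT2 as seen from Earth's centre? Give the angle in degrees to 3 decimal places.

0.309°

MS-68: φ = +74.14200°, λ = -59.22733°
FT2: φ = +74.32450°, λ = -58.31033°
Δφ = 0.1825°,  Δλ = 0.9170°
a = sin²(Δφ/2) + cos φ₁ cos φ₂ sin²(Δλ/2) = 0.000007
c = 2·arcsin(√a) = 0.005390 rad = 0.3088°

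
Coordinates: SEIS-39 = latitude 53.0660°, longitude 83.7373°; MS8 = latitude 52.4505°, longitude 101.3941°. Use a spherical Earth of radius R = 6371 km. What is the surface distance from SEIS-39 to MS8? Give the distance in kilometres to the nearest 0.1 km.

Δφ = -0.6155°,  Δλ = 17.6568°
a = sin²(Δφ/2) + cos φ₁ cos φ₂ sin²(Δλ/2) = 0.008655
c = 2·arcsin(√a) = 0.186333 rad = 10.6761°
d = R·c = 6371 × 0.186333 = 1187.1 km

1187.1 km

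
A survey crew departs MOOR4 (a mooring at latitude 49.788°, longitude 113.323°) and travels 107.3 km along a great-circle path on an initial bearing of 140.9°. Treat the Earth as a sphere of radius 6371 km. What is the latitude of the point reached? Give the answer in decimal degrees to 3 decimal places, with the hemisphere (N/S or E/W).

δ = d/R = 107.3/6371 = 0.016842 rad
φ₂ = arcsin(sin φ₁ cos δ + cos φ₁ sin δ cos θ)
   = arcsin(0.76366·0.99986 + 0.64562·0.01684·-0.77605) = 49.03539°
λ₂ = λ₁ + atan2(sin θ sin δ cos φ₁, cos δ − sin φ₁ sin φ₂) = 114.25129°

49.035°N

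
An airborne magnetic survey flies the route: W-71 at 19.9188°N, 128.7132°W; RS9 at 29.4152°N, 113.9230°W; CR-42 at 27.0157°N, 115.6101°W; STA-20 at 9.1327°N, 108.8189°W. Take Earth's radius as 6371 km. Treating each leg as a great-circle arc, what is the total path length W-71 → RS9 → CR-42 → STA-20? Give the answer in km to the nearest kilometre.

4254 km

W-71→RS9: c = 0.286775 rad, d = 1827.05 km
RS9→CR-42: c = 0.049264 rad, d = 313.86 km
CR-42→STA-20: c = 0.331626 rad, d = 2112.79 km
Total = 1827.05 + 313.86 + 2112.79 = 4253.69 km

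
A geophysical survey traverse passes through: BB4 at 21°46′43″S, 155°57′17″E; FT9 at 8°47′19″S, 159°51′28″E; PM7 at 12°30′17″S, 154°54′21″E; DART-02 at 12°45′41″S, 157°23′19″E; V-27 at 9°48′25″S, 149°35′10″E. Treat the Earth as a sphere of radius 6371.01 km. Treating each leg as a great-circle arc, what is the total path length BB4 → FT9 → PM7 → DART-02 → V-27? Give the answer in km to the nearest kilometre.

3367 km

BB4: φ = -21.77861°, λ = +155.95472°
FT9: φ = -8.78861°, λ = +159.85778°
PM7: φ = -12.50472°, λ = +154.90583°
DART-02: φ = -12.76139°, λ = +157.38861°
V-27: φ = -9.80694°, λ = +149.58611°
BB4→FT9: c = 0.236001 rad, d = 1503.56 km
FT9→PM7: c = 0.106857 rad, d = 680.79 km
PM7→DART-02: c = 0.042520 rad, d = 270.90 km
DART-02→V-27: c = 0.143137 rad, d = 911.93 km
Total = 1503.56 + 680.79 + 270.90 + 911.93 = 3367.17 km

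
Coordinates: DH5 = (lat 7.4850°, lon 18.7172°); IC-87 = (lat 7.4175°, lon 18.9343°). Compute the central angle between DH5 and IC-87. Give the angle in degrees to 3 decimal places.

0.226°

Δφ = -0.0675°,  Δλ = 0.2171°
a = sin²(Δφ/2) + cos φ₁ cos φ₂ sin²(Δλ/2) = 0.000004
c = 2·arcsin(√a) = 0.003937 rad = 0.2256°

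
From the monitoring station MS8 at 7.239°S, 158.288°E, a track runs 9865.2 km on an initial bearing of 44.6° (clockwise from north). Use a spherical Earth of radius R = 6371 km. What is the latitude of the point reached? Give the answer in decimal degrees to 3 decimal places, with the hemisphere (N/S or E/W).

δ = d/R = 9865.2/6371 = 1.548454 rad
φ₂ = arcsin(sin φ₁ cos δ + cos φ₁ sin δ cos θ)
   = arcsin(-0.12601·0.02234 + 0.99203·0.99975·0.71203) = 44.69714°
λ₂ = λ₁ + atan2(sin θ sin δ cos φ₁, cos δ − sin φ₁ sin φ₂) = -120.76606°

44.697°N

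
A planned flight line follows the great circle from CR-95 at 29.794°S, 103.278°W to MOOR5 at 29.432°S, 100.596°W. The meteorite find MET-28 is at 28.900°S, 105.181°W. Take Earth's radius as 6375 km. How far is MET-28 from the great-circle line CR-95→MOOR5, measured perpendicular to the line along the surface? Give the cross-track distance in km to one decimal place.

123.3 km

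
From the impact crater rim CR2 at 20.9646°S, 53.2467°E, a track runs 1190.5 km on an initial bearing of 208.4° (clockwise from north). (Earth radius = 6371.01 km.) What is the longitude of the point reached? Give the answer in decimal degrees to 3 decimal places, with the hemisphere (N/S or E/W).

δ = d/R = 1190.5/6371.01 = 0.186862 rad
φ₂ = arcsin(sin φ₁ cos δ + cos φ₁ sin δ cos θ)
   = arcsin(-0.35779·0.98259 + 0.93380·0.18578·-0.87965) = -30.27578°
λ₂ = λ₁ + atan2(sin θ sin δ cos φ₁, cos δ − sin φ₁ sin φ₂) = 47.37423°

47.374°E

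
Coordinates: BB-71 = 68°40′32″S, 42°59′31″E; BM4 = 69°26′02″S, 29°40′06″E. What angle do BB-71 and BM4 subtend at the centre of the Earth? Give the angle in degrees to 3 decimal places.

4.813°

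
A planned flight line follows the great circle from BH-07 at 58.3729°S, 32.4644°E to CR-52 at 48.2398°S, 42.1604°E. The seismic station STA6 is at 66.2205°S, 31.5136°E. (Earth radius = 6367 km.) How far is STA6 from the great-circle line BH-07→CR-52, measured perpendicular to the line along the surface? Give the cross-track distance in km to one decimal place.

448.2 km

δ₁₃ = central angle BH-07→STA6 = 0.137180 rad  (haversine)
θ₁₃ = bearing BH-07→STA6 = 182.805°,  θ₁₂ = bearing BH-07→CR-52 = 33.756°
dₓₜ = R·arcsin(sin δ₁₃ · sin(θ₁₃ − θ₁₂)) = 6367·arcsin(0.13675·sin(149.048°)) = 448.179 km
|dₓₜ| = 448.179 km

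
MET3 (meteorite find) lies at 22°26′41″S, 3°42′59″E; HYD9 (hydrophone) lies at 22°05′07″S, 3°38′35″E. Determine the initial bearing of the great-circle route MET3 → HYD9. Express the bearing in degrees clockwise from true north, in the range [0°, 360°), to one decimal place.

349.3°

MET3: φ = -22.44472°, λ = +3.71639°
HYD9: φ = -22.08528°, λ = +3.64306°
Δλ = -0.0733°
y = sin Δλ · cos φ₂ = -0.001186
x = cos φ₁ sin φ₂ − sin φ₁ cos φ₂ cos Δλ = 0.006273
θ = atan2(y, x) = -10.7059° → 349.2941° (mod 360°)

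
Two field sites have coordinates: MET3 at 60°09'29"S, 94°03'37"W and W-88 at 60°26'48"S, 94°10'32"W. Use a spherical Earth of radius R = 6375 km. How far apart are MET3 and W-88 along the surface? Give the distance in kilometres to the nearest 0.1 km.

32.7 km

MET3: φ = -60.15806°, λ = -94.06028°
W-88: φ = -60.44667°, λ = -94.17556°
Δφ = -0.2886°,  Δλ = -0.1153°
a = sin²(Δφ/2) + cos φ₁ cos φ₂ sin²(Δλ/2) = 0.000007
c = 2·arcsin(√a) = 0.005135 rad = 0.2942°
d = R·c = 6375 × 0.005135 = 32.7 km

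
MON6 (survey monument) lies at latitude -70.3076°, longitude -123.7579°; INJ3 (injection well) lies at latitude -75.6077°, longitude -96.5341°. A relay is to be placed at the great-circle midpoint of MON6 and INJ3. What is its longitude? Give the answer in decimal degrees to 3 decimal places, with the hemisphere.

Bx = cos φ₂ cos Δλ = 0.221026,  By = cos φ₂ sin Δλ = 0.113708
φₘ = atan2(sin φ₁ + sin φ₂, √((cos φ₁ + Bx)² + By²)) = -73.39920°
λₘ = λ₁ + atan2(By, cos φ₁ + Bx) = -112.23992°

112.240°W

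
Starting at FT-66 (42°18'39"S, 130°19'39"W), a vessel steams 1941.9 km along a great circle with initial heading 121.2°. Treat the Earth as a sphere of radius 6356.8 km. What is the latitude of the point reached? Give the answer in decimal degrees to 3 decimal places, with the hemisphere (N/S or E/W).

49.218°S

FT-66: φ = -42.31083°, λ = -130.32750°
δ = d/R = 1941.9/6356.8 = 0.305484 rad
φ₂ = arcsin(sin φ₁ cos δ + cos φ₁ sin δ cos θ)
   = arcsin(-0.67315·0.95370 + 0.73950·0.30075·-0.51803) = -49.21801°
λ₂ = λ₁ + atan2(sin θ sin δ cos φ₁, cos δ − sin φ₁ sin φ₂) = -107.13334°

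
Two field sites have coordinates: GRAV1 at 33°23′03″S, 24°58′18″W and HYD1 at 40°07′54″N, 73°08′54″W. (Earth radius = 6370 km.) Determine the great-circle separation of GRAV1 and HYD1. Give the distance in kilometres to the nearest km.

GRAV1: φ = -33.38417°, λ = -24.97167°
HYD1: φ = +40.13167°, λ = -73.14833°
Δφ = 73.5158°,  Δλ = -48.1767°
a = sin²(Δφ/2) + cos φ₁ cos φ₂ sin²(Δλ/2) = 0.464473
c = 2·arcsin(√a) = 1.499682 rad = 85.9254°
d = R·c = 6370 × 1.499682 = 9553.0 km

9553 km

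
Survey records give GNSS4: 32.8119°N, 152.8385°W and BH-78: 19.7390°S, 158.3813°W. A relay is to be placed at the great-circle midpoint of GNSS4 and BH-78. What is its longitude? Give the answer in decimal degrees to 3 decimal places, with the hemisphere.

Bx = cos φ₂ cos Δλ = 0.936840,  By = cos φ₂ sin Δλ = -0.090914
φₘ = atan2(sin φ₁ + sin φ₂, √((cos φ₁ + Bx)² + By²)) = 6.54401°
λₘ = λ₁ + atan2(By, cos φ₁ + Bx) = -155.76679°

155.767°W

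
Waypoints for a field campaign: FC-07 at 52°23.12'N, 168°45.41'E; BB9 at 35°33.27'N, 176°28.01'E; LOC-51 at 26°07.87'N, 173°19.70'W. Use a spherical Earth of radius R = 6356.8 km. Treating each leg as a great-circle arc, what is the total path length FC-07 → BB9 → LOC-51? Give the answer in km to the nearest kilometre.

FC-07: φ = +52.38533°, λ = +168.75683°
BB9: φ = +35.55450°, λ = +176.46683°
LOC-51: φ = +26.13117°, λ = -173.32833°
FC-07→BB9: c = 0.308879 rad, d = 1963.48 km
BB9→LOC-51: c = 0.224296 rad, d = 1425.80 km
Total = 1963.48 + 1425.80 = 3389.29 km

3389 km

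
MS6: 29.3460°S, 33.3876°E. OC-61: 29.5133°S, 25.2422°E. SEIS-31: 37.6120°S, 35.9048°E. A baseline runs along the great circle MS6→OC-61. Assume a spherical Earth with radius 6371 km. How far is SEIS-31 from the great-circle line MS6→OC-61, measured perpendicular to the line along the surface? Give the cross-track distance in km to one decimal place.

δ₁₃ = central angle MS6→SEIS-31 = 0.148832 rad  (haversine)
θ₁₃ = bearing MS6→SEIS-31 = 166.430°,  θ₁₂ = bearing MS6→OC-61 = 266.648°
dₓₜ = R·arcsin(sin δ₁₃ · sin(θ₁₃ − θ₁₂)) = 6371·arcsin(0.14828·sin(-100.217°)) = -933.061 km
|dₓₜ| = 933.061 km

933.1 km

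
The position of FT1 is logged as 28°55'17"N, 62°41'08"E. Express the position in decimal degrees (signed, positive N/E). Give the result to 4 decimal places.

+28.9214°, +62.6856°

lat: 28.9214° N → +28.9214°
lon: 62.6856° E → +62.6856°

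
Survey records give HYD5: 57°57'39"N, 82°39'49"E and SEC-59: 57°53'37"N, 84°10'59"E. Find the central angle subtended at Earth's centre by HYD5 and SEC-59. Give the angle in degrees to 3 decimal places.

HYD5: φ = +57.96083°, λ = +82.66361°
SEC-59: φ = +57.89361°, λ = +84.18306°
Δφ = -0.0672°,  Δλ = 1.5194°
a = sin²(Δφ/2) + cos φ₁ cos φ₂ sin²(Δλ/2) = 0.000050
c = 2·arcsin(√a) = 0.014130 rad = 0.8096°

0.810°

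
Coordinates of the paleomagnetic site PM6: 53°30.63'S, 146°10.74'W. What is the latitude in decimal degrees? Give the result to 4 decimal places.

53° + 30.63′/60 = 53 + 0.51050 = 53.5105°

53.5105°S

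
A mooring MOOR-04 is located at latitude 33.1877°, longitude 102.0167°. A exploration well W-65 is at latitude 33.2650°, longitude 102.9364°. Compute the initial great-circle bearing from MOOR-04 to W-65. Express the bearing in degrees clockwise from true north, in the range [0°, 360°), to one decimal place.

84.0°

Δλ = 0.9197°
y = sin Δλ · cos φ₂ = 0.013421
x = cos φ₁ sin φ₂ − sin φ₁ cos φ₂ cos Δλ = 0.001408
θ = atan2(y, x) = 84.0106° → 84.0106° (mod 360°)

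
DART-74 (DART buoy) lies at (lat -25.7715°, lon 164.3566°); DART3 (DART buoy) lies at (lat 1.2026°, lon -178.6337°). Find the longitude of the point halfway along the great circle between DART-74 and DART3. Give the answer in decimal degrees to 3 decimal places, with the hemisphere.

173.309°E

Bx = cos φ₂ cos Δλ = 0.956045,  By = cos φ₂ sin Δλ = 0.292469
φₘ = atan2(sin φ₁ + sin φ₂, √((cos φ₁ + Bx)² + By²)) = -12.41646°
λₘ = λ₁ + atan2(By, cos φ₁ + Bx) = 173.30890°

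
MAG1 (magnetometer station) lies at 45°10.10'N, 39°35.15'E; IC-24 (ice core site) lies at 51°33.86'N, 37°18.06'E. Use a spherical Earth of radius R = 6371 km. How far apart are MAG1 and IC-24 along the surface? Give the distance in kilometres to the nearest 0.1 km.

MAG1: φ = +45.16833°, λ = +39.58583°
IC-24: φ = +51.56433°, λ = +37.30100°
Δφ = 6.3960°,  Δλ = -2.2848°
a = sin²(Δφ/2) + cos φ₁ cos φ₂ sin²(Δλ/2) = 0.003286
c = 2·arcsin(√a) = 0.114717 rad = 6.5728°
d = R·c = 6371 × 0.114717 = 730.9 km

730.9 km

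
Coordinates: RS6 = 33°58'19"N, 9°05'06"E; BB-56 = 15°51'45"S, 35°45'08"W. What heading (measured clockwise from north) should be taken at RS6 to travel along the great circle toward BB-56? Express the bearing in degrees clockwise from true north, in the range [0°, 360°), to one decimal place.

RS6: φ = +33.97194°, λ = +9.08500°
BB-56: φ = -15.86250°, λ = -35.75222°
Δλ = -44.8372°
y = sin Δλ · cos φ₂ = -0.678245
x = cos φ₁ sin φ₂ − sin φ₁ cos φ₂ cos Δλ = -0.607830
θ = atan2(y, x) = -131.8660° → 228.1340° (mod 360°)

228.1°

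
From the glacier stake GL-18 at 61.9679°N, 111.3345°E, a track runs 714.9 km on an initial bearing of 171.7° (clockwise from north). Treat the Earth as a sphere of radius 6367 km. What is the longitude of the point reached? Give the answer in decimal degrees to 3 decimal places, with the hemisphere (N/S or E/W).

δ = d/R = 714.9/6367 = 0.112282 rad
φ₂ = arcsin(sin φ₁ cos δ + cos φ₁ sin δ cos θ)
   = arcsin(0.88268·0.99370 + 0.46997·0.11205·-0.98953) = 55.59049°
λ₂ = λ₁ + atan2(sin θ sin δ cos φ₁, cos δ − sin φ₁ sin φ₂) = 112.97466°

112.975°E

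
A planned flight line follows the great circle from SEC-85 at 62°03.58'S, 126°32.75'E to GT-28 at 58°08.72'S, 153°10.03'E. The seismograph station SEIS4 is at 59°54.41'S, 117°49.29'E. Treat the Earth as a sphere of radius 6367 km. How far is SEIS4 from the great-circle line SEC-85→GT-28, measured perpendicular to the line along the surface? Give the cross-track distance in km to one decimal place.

SEC-85: φ = -62.05967°, λ = +126.54583°
GT-28: φ = -58.14533°, λ = +153.16717°
SEIS4: φ = -59.90683°, λ = +117.82150°
δ₁₃ = central angle SEC-85→SEIS4 = 0.082778 rad  (haversine)
θ₁₃ = bearing SEC-85→SEIS4 = 293.100°,  θ₁₂ = bearing SEC-85→GT-28 = 85.446°
dₓₜ = R·arcsin(sin δ₁₃ · sin(θ₁₃ − θ₁₂)) = 6367·arcsin(0.08268·sin(207.654°)) = -244.401 km
|dₓₜ| = 244.401 km

244.4 km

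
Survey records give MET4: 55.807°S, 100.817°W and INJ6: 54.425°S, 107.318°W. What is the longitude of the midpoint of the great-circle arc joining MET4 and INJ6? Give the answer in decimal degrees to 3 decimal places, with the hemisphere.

104.124°W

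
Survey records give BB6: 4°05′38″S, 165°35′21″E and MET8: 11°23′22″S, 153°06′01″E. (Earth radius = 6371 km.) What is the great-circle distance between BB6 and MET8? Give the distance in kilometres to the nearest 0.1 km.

1596.5 km

BB6: φ = -4.09389°, λ = +165.58917°
MET8: φ = -11.38944°, λ = +153.10028°
Δφ = -7.2956°,  Δλ = -12.4889°
a = sin²(Δφ/2) + cos φ₁ cos φ₂ sin²(Δλ/2) = 0.015616
c = 2·arcsin(√a) = 0.250585 rad = 14.3575°
d = R·c = 6371 × 0.250585 = 1596.5 km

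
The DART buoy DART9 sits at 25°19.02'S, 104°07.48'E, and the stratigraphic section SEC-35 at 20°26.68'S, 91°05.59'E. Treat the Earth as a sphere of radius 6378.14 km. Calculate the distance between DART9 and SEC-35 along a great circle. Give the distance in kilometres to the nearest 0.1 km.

1441.4 km

DART9: φ = -25.31700°, λ = +104.12467°
SEC-35: φ = -20.44467°, λ = +91.09317°
Δφ = 4.8723°,  Δλ = -13.0315°
a = sin²(Δφ/2) + cos φ₁ cos φ₂ sin²(Δλ/2) = 0.012714
c = 2·arcsin(√a) = 0.225991 rad = 12.9483°
d = R·c = 6378.14 × 0.225991 = 1441.4 km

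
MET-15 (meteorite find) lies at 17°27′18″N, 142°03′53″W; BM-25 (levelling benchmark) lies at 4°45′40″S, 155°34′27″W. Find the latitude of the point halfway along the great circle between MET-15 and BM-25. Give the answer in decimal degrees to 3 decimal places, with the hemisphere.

MET-15: φ = +17.45500°, λ = -142.06472°
BM-25: φ = -4.76111°, λ = -155.57417°
Bx = cos φ₂ cos Δλ = 0.968976,  By = cos φ₂ sin Δλ = -0.232800
φₘ = atan2(sin φ₁ + sin φ₂, √((cos φ₁ + Bx)² + By²)) = 6.39092°
λₘ = λ₁ + atan2(By, cos φ₁ + Bx) = -148.96765°

6.391°N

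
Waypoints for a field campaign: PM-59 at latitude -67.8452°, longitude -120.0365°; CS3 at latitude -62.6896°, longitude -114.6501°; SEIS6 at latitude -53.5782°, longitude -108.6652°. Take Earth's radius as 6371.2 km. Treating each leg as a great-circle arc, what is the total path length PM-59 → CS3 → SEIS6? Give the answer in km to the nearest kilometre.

PM-59→CS3: c = 0.098118 rad, d = 625.13 km
CS3→SEIS6: c = 0.168141 rad, d = 1071.26 km
Total = 625.13 + 1071.26 = 1696.39 km

1696 km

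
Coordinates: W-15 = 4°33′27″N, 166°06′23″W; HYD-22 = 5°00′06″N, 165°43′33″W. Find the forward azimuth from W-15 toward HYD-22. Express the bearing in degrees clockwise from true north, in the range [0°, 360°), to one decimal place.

W-15: φ = +4.55750°, λ = -166.10639°
HYD-22: φ = +5.00167°, λ = -165.72583°
Δλ = 0.3806°
y = sin Δλ · cos φ₂ = 0.006617
x = cos φ₁ sin φ₂ − sin φ₁ cos φ₂ cos Δλ = 0.007754
θ = atan2(y, x) = 40.4752° → 40.4752° (mod 360°)

40.5°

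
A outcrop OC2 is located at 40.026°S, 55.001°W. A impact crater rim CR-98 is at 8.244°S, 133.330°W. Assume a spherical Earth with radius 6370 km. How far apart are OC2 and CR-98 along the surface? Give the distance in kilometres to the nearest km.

Δφ = 31.7820°,  Δλ = -78.3290°
a = sin²(Δφ/2) + cos φ₁ cos φ₂ sin²(Δλ/2) = 0.377238
c = 2·arcsin(√a) = 1.322737 rad = 75.7872°
d = R·c = 6370 × 1.322737 = 8425.8 km

8426 km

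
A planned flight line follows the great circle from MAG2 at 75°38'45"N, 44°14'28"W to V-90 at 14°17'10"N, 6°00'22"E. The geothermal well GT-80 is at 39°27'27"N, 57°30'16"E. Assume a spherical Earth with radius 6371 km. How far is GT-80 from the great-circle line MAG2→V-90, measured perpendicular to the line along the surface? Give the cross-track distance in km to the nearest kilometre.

4888 km

MAG2: φ = +75.64583°, λ = -44.24111°
V-90: φ = +14.28611°, λ = +6.00611°
GT-80: φ = +39.45750°, λ = +57.50444°
δ₁₃ = central angle MAG2→GT-80 = 0.956112 rad  (haversine)
θ₁₃ = bearing MAG2→GT-80 = 67.714°,  θ₁₂ = bearing MAG2→V-90 = 125.893°
dₓₜ = R·arcsin(sin δ₁₃ · sin(θ₁₃ − θ₁₂)) = 6371·arcsin(0.81696·sin(-58.179°)) = -4888.242 km
|dₓₜ| = 4888.242 km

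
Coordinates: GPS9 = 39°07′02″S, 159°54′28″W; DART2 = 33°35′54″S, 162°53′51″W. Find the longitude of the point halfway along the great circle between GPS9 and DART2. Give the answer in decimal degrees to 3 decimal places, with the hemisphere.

GPS9: φ = -39.11722°, λ = -159.90778°
DART2: φ = -33.59833°, λ = -162.89750°
Bx = cos φ₂ cos Δλ = 0.831804,  By = cos φ₂ sin Δλ = -0.043443
φₘ = atan2(sin φ₁ + sin φ₂, √((cos φ₁ + Bx)² + By²)) = -36.36708°
λₘ = λ₁ + atan2(By, cos φ₁ + Bx) = -161.45569°

161.456°W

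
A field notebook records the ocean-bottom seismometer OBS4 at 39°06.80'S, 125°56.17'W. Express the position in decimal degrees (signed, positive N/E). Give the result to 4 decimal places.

lat: 39.1133° S → -39.1133°
lon: 125.9362° W → -125.9362°

-39.1133°, -125.9362°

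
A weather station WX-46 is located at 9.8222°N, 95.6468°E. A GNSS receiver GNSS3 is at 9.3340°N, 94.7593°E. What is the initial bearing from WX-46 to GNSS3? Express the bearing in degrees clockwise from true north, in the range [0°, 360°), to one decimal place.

Δλ = -0.8875°
y = sin Δλ · cos φ₂ = -0.015284
x = cos φ₁ sin φ₂ − sin φ₁ cos φ₂ cos Δλ = -0.008500
θ = atan2(y, x) = -119.0811° → 240.9189° (mod 360°)

240.9°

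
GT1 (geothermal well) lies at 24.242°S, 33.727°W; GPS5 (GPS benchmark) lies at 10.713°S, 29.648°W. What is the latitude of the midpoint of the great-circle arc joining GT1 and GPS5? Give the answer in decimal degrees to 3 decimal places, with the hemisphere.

17.488°S

Bx = cos φ₂ cos Δλ = 0.980082,  By = cos φ₂ sin Δλ = 0.069892
φₘ = atan2(sin φ₁ + sin φ₂, √((cos φ₁ + Bx)² + By²)) = -17.48789°
λₘ = λ₁ + atan2(By, cos φ₁ + Bx) = -31.61130°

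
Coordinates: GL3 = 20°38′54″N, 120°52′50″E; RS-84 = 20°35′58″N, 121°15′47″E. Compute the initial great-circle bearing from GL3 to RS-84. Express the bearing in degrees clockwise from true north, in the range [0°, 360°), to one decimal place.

GL3: φ = +20.64833°, λ = +120.88056°
RS-84: φ = +20.59944°, λ = +121.26306°
Δλ = 0.3825°
y = sin Δλ · cos φ₂ = 0.006249
x = cos φ₁ sin φ₂ − sin φ₁ cos φ₂ cos Δλ = -0.000846
θ = atan2(y, x) = 97.7092° → 97.7092° (mod 360°)

97.7°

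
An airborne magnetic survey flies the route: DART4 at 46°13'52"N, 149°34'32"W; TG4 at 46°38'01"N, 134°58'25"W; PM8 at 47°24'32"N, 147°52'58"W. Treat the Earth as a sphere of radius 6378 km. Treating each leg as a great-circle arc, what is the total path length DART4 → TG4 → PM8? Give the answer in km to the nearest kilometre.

2102 km

DART4: φ = +46.23111°, λ = -149.57556°
TG4: φ = +46.63361°, λ = -134.97361°
PM8: φ = +47.40889°, λ = -147.88278°
DART4→TG4: c = 0.175536 rad, d = 1119.57 km
TG4→PM8: c = 0.154014 rad, d = 982.30 km
Total = 1119.57 + 982.30 = 2101.87 km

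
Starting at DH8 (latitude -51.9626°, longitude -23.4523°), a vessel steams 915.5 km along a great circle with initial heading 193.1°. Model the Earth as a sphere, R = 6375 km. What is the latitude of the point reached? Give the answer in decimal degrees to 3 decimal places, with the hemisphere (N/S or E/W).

δ = d/R = 915.5/6375 = 0.143608 rad
φ₂ = arcsin(sin φ₁ cos δ + cos φ₁ sin δ cos θ)
   = arcsin(-0.78761·0.98971 + 0.61618·0.14311·-0.97398) = -59.92728°
λ₂ = λ₁ + atan2(sin θ sin δ cos φ₁, cos δ − sin φ₁ sin φ₂) = -27.16377°

59.927°S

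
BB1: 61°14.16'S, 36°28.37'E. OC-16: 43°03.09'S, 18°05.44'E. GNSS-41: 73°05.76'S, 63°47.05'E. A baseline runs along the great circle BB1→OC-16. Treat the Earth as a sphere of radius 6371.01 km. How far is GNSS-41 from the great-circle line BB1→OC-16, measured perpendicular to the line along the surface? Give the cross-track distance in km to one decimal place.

292.7 km

BB1: φ = -61.23600°, λ = +36.47283°
OC-16: φ = -43.05150°, λ = +18.09067°
GNSS-41: φ = -73.09600°, λ = +63.78417°
δ₁₃ = central angle BB1→GNSS-41 = 0.272669 rad  (haversine)
θ₁₃ = bearing BB1→GNSS-41 = 150.304°,  θ₁₂ = bearing BB1→OC-16 = 320.484°
dₓₜ = R·arcsin(sin δ₁₃ · sin(θ₁₃ − θ₁₂)) = 6371.01·arcsin(0.26930·sin(-170.180°)) = -292.719 km
|dₓₜ| = 292.719 km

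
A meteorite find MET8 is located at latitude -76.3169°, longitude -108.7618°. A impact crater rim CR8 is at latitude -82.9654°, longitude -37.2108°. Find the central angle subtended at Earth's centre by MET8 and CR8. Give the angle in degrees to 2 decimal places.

13.23°

Δφ = -6.6485°,  Δλ = 71.5510°
a = sin²(Δφ/2) + cos φ₁ cos φ₂ sin²(Δλ/2) = 0.013264
c = 2·arcsin(√a) = 0.230847 rad = 13.2266°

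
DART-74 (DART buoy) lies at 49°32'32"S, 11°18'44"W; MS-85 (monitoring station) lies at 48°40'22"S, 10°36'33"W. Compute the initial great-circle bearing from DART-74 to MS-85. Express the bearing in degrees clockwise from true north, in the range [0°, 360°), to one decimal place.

DART-74: φ = -49.54222°, λ = -11.31222°
MS-85: φ = -48.67278°, λ = -10.60917°
Δλ = 0.7031°
y = sin Δλ · cos φ₂ = 0.008103
x = cos φ₁ sin φ₂ − sin φ₁ cos φ₂ cos Δλ = 0.015136
θ = atan2(y, x) = 28.1612° → 28.1612° (mod 360°)

28.2°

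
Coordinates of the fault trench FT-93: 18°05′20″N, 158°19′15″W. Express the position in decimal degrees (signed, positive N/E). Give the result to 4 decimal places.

lat: 18.0889° N → +18.0889°
lon: 158.3208° W → -158.3208°

+18.0889°, -158.3208°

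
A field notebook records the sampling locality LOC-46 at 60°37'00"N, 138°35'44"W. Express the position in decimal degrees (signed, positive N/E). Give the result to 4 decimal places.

+60.6167°, -138.5956°

lat: 60.6167° N → +60.6167°
lon: 138.5956° W → -138.5956°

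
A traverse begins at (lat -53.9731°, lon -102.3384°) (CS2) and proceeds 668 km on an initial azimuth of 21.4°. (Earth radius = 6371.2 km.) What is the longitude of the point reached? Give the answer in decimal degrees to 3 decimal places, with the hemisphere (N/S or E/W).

δ = d/R = 668/6371.2 = 0.104847 rad
φ₂ = arcsin(sin φ₁ cos δ + cos φ₁ sin δ cos θ)
   = arcsin(-0.80874·0.99451 + 0.58817·0.10465·0.93106) = -48.33025°
λ₂ = λ₁ + atan2(sin θ sin δ cos φ₁, cos δ − sin φ₁ sin φ₂) = -99.04570°

99.046°W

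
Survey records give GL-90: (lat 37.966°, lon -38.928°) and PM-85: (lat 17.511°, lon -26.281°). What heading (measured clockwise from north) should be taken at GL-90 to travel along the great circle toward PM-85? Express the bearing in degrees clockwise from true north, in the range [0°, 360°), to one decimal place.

Δλ = 12.6470°
y = sin Δλ · cos φ₂ = 0.208798
x = cos φ₁ sin φ₂ − sin φ₁ cos φ₂ cos Δλ = -0.335237
θ = atan2(y, x) = 148.0839° → 148.0839° (mod 360°)

148.1°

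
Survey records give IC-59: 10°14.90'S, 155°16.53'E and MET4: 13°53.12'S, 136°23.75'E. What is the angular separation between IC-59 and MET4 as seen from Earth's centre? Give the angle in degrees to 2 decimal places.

IC-59: φ = -10.24833°, λ = +155.27550°
MET4: φ = -13.88533°, λ = +136.39583°
Δφ = -3.6370°,  Δλ = -18.8797°
a = sin²(Δφ/2) + cos φ₁ cos φ₂ sin²(Δλ/2) = 0.026704
c = 2·arcsin(√a) = 0.328301 rad = 18.8102°

18.81°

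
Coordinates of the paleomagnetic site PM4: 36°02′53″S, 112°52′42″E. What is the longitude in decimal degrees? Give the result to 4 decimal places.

112° + 52′/60 + 42″/3600 = 112 + 0.86667 + 0.01167 = 112.8783°

112.8783°E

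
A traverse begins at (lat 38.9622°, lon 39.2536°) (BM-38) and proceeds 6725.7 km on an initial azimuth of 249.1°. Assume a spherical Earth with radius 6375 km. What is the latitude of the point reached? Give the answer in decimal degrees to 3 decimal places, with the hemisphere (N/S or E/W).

δ = d/R = 6725.7/6375 = 1.055012 rad
φ₂ = arcsin(sin φ₁ cos δ + cos φ₁ sin δ cos θ)
   = arcsin(0.62881·0.49322 + 0.77756·0.86991·-0.35674) = 3.94734°
λ₂ = λ₁ + atan2(sin θ sin δ cos φ₁, cos δ − sin φ₁ sin φ₂) = -15.29448°

3.947°N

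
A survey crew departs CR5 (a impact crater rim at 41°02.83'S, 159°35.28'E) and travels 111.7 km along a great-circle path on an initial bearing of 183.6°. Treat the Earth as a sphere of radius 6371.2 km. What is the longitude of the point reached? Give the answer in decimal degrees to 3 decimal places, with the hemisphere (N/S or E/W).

159.503°E

CR5: φ = -41.04717°, λ = +159.58800°
δ = d/R = 111.7/6371.2 = 0.017532 rad
φ₂ = arcsin(sin φ₁ cos δ + cos φ₁ sin δ cos θ)
   = arcsin(-0.65668·0.99985 + 0.75417·0.01753·-0.99803) = -42.04966°
λ₂ = λ₁ + atan2(sin θ sin δ cos φ₁, cos δ − sin φ₁ sin φ₂) = 159.50306°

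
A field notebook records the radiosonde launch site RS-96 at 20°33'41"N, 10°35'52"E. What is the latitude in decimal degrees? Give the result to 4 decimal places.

20.5614°N

20° + 33′/60 + 41″/3600 = 20 + 0.55000 + 0.01139 = 20.5614°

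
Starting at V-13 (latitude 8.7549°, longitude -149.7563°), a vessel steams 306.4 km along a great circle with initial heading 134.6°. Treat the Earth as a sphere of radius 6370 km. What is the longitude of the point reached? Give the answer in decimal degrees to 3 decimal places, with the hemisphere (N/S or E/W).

147.780°W

δ = d/R = 306.4/6370 = 0.048100 rad
φ₂ = arcsin(sin φ₁ cos δ + cos φ₁ sin δ cos θ)
   = arcsin(0.15221·0.99884 + 0.98835·0.04808·-0.70215) = 6.81503°
λ₂ = λ₁ + atan2(sin θ sin δ cos φ₁, cos δ − sin φ₁ sin φ₂) = -147.78040°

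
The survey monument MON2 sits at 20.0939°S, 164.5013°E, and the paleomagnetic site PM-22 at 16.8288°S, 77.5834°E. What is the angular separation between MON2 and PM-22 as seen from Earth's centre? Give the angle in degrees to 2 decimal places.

81.50°

Δφ = 3.2651°,  Δλ = -86.9179°
a = sin²(Δφ/2) + cos φ₁ cos φ₂ sin²(Δλ/2) = 0.426102
c = 2·arcsin(√a) = 1.422456 rad = 81.5007°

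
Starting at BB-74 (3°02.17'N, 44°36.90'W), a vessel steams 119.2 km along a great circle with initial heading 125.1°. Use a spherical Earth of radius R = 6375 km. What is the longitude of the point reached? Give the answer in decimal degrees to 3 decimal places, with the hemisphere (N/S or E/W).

43.738°W

BB-74: φ = +3.03617°, λ = -44.61500°
δ = d/R = 119.2/6375 = 0.018698 rad
φ₂ = arcsin(sin φ₁ cos δ + cos φ₁ sin δ cos θ)
   = arcsin(0.05297·0.99983 + 0.99860·0.01870·-0.57501) = 2.41982°
λ₂ = λ₁ + atan2(sin θ sin δ cos φ₁, cos δ − sin φ₁ sin φ₂) = -43.73774°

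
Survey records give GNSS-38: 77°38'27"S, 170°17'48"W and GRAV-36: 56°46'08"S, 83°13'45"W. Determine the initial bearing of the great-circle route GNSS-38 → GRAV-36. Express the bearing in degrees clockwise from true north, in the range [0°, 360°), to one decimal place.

GNSS-38: φ = -77.64083°, λ = -170.29667°
GRAV-36: φ = -56.76889°, λ = -83.22917°
Δλ = 87.0675°
y = sin Δλ · cos φ₂ = 0.547300
x = cos φ₁ sin φ₂ − sin φ₁ cos φ₂ cos Δλ = -0.151650
θ = atan2(y, x) = 105.4874° → 105.4874° (mod 360°)

105.5°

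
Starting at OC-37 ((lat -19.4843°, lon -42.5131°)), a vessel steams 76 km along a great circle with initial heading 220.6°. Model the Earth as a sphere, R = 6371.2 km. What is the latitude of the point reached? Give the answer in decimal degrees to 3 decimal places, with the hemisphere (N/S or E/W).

20.003°S

δ = d/R = 76/6371.2 = 0.011929 rad
φ₂ = arcsin(sin φ₁ cos δ + cos φ₁ sin δ cos θ)
   = arcsin(-0.33355·0.99993 + 0.94273·0.01193·-0.75927) = -20.00262°
λ₂ = λ₁ + atan2(sin θ sin δ cos φ₁, cos δ − sin φ₁ sin φ₂) = -42.98643°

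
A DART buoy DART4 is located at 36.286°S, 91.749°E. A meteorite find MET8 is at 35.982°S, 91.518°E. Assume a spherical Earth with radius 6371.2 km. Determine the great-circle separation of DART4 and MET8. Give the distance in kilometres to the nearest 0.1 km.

Δφ = 0.3040°,  Δλ = -0.2310°
a = sin²(Δφ/2) + cos φ₁ cos φ₂ sin²(Δλ/2) = 0.000010
c = 2·arcsin(√a) = 0.006225 rad = 0.3567°
d = R·c = 6371.2 × 0.006225 = 39.7 km

39.7 km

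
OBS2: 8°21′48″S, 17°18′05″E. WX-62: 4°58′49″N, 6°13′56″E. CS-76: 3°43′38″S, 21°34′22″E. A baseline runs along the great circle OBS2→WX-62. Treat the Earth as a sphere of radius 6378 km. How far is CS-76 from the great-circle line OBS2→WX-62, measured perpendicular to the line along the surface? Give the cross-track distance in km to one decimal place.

OBS2: φ = -8.36333°, λ = +17.30139°
WX-62: φ = +4.98028°, λ = +6.23222°
CS-76: φ = -3.72722°, λ = +21.57278°
δ₁₃ = central angle OBS2→CS-76 = 0.109728 rad  (haversine)
θ₁₃ = bearing OBS2→CS-76 = 42.742°,  θ₁₂ = bearing OBS2→WX-62 = 320.018°
dₓₜ = R·arcsin(sin δ₁₃ · sin(θ₁₃ − θ₁₂)) = 6378·arcsin(0.10951·sin(-277.276°)) = 694.186 km
|dₓₜ| = 694.186 km

694.2 km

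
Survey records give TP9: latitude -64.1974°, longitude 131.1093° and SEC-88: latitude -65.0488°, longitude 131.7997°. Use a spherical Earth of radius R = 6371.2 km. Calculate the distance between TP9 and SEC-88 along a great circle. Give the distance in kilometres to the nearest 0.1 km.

Δφ = -0.8514°,  Δλ = 0.6904°
a = sin²(Δφ/2) + cos φ₁ cos φ₂ sin²(Δλ/2) = 0.000062
c = 2·arcsin(√a) = 0.015731 rad = 0.9013°
d = R·c = 6371.2 × 0.015731 = 100.2 km

100.2 km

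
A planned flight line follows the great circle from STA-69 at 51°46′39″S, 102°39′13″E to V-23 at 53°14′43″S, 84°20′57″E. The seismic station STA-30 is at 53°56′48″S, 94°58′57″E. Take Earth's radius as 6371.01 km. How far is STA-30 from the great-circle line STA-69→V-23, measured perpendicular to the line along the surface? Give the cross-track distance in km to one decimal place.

131.5 km

STA-69: φ = -51.77750°, λ = +102.65361°
V-23: φ = -53.24528°, λ = +84.34917°
STA-30: φ = -53.94667°, λ = +94.98250°
δ₁₃ = central angle STA-69→STA-30 = 0.089197 rad  (haversine)
θ₁₃ = bearing STA-69→STA-30 = 241.877°,  θ₁₂ = bearing STA-69→V-23 = 255.272°
dₓₜ = R·arcsin(sin δ₁₃ · sin(θ₁₃ − θ₁₂)) = 6371.01·arcsin(0.08908·sin(-13.395°)) = -131.479 km
|dₓₜ| = 131.479 km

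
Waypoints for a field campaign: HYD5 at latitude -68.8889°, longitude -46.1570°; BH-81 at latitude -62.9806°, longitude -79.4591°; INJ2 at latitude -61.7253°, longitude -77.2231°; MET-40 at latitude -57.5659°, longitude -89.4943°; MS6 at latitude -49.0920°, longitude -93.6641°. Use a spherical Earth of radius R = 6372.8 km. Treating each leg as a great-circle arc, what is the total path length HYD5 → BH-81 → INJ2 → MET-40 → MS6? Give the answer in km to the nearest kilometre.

3613 km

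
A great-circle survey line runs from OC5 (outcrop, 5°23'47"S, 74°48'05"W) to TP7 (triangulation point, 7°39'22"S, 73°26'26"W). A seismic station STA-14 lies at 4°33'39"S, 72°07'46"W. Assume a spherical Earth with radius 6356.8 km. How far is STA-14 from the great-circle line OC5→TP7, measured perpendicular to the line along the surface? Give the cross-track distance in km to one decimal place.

OC5: φ = -5.39639°, λ = -74.80139°
TP7: φ = -7.65611°, λ = -73.44056°
STA-14: φ = -4.56083°, λ = -72.12944°
δ₁₃ = central angle OC5→STA-14 = 0.048693 rad  (haversine)
θ₁₃ = bearing OC5→STA-14 = 72.692°,  θ₁₂ = bearing OC5→TP7 = 149.182°
dₓₜ = R·arcsin(sin δ₁₃ · sin(θ₁₃ − θ₁₂)) = 6356.8·arcsin(0.04867·sin(-76.490°)) = -300.960 km
|dₓₜ| = 300.960 km

301.0 km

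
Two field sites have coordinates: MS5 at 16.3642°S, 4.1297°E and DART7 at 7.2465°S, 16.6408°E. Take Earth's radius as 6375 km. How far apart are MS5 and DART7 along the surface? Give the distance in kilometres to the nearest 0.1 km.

1697.4 km

Δφ = 9.1177°,  Δλ = 12.5111°
a = sin²(Δφ/2) + cos φ₁ cos φ₂ sin²(Δλ/2) = 0.017619
c = 2·arcsin(√a) = 0.266256 rad = 15.2553°
d = R·c = 6375 × 0.266256 = 1697.4 km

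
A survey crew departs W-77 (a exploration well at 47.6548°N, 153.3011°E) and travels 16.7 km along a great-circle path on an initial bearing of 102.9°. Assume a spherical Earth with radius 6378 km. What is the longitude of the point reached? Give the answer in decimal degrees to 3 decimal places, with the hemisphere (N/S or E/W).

δ = d/R = 16.7/6378 = 0.002618 rad
φ₂ = arcsin(sin φ₁ cos δ + cos φ₁ sin δ cos θ)
   = arcsin(0.73910·1.00000 + 0.67360·0.00262·-0.22325) = 47.62110°
λ₂ = λ₁ + atan2(sin θ sin δ cos φ₁, cos δ − sin φ₁ sin φ₂) = 153.51806°

153.518°E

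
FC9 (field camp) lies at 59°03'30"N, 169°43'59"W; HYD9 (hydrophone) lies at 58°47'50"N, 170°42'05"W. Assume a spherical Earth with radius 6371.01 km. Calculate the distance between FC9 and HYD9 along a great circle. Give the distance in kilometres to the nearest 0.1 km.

62.7 km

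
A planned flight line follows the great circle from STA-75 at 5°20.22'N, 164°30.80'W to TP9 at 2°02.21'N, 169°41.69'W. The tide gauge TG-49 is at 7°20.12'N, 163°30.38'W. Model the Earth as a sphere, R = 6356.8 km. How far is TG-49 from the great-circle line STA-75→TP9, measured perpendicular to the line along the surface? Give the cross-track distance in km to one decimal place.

STA-75: φ = +5.33700°, λ = -164.51333°
TP9: φ = +2.03683°, λ = -169.69483°
TG-49: φ = +7.33533°, λ = -163.50633°
δ₁₃ = central angle STA-75→TG-49 = 0.039007 rad  (haversine)
θ₁₃ = bearing STA-75→TG-49 = 26.550°,  θ₁₂ = bearing STA-75→TP9 = 237.641°
dₓₜ = R·arcsin(sin δ₁₃ · sin(θ₁₃ − θ₁₂)) = 6356.8·arcsin(0.03900·sin(-211.091°)) = 128.022 km
|dₓₜ| = 128.022 km

128.0 km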